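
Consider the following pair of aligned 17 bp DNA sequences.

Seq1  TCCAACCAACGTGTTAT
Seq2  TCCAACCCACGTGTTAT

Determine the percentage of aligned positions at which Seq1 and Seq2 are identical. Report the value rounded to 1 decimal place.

94.1%

Differing sites — 8:A/C.
16 of the 17 sites match, so the percent identity is 16/17 × 100 = 94.1%.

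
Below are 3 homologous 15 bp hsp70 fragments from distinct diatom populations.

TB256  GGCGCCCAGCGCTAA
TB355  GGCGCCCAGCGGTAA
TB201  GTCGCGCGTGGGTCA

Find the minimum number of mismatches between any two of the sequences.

1

Pairwise Hamming distances:
  TB256 vs TB355: 1
  TB256 vs TB201: 7
  TB355 vs TB201: 6
The smallest is 1, between TB256 and TB355.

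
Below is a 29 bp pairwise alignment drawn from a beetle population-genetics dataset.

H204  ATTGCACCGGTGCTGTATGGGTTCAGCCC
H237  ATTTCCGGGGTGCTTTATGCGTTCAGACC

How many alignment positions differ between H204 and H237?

The sequences differ at positions 4 (G/T), 6 (A/C), 7 (C/G), 8 (C/G), 15 (G/T), 20 (G/C), 27 (C/A).
That gives 7 mismatches out of 29 aligned sites, so the Hamming distance is 7.

7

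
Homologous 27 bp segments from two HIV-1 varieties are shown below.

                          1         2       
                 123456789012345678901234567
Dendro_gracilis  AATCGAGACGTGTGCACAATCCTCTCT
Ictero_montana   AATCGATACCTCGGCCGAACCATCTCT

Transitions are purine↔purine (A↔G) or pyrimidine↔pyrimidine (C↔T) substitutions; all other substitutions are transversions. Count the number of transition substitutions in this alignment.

Differing sites — 7:G/T (Tv); 10:G/C (Tv); 12:G/C (Tv); 13:T/G (Tv); 16:A/C (Tv); 17:C/G (Tv); 20:T/C (Ti); 22:C/A (Tv).
Of the 8 differences, 1 transition and 7 transversions, so the answer is 1.

1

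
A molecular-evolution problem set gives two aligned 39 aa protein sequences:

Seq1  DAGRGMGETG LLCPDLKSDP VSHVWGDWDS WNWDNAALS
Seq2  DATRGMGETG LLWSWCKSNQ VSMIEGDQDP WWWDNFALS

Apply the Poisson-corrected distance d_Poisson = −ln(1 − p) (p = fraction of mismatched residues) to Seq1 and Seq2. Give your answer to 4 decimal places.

Differing sites — 3:G/T; 13:C/W; 14:P/S; 15:D/W; 16:L/C; 19:D/N; 20:P/Q; 23:H/M; 24:V/I; 25:W/E; 28:W/Q; 30:S/P; 32:N/W; 36:A/F.
p = 14/39 = 0.358974.
d = −ln(1 − 0.358974) = −ln(0.641026) = 0.4447.

0.4447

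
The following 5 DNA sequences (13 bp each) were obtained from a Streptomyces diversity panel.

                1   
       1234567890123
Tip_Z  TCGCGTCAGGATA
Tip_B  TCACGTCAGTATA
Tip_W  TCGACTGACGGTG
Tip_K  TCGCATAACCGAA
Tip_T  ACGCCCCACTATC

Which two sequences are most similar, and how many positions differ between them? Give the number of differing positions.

2

Pairwise Hamming distances:
  Tip_Z vs Tip_B: 2
  Tip_Z vs Tip_W: 6
  Tip_Z vs Tip_K: 6
  Tip_Z vs Tip_T: 6
  Tip_B vs Tip_W: 8
  Tip_B vs Tip_K: 7
  Tip_B vs Tip_T: 6
  Tip_W vs Tip_K: 6
  Tip_W vs Tip_T: 7
  Tip_K vs Tip_T: 8
The smallest is 2, between Tip_Z and Tip_B.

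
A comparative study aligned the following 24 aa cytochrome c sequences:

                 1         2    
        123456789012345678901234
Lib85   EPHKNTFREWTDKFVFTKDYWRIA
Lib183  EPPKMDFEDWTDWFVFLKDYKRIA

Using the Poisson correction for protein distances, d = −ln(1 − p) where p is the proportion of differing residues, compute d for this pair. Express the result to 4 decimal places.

Differing sites — 3:H/P; 5:N/M; 6:T/D; 8:R/E; 9:E/D; 13:K/W; 17:T/L; 21:W/K.
p = 8/24 = 0.333333.
d = −ln(1 − 0.333333) = −ln(0.666667) = 0.4055.

0.4055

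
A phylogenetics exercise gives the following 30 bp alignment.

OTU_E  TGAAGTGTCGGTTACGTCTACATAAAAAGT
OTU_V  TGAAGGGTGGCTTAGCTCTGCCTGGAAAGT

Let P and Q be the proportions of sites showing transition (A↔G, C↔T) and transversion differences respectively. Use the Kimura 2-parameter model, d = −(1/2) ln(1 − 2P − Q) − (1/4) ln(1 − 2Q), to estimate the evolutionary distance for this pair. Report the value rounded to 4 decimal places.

Mismatches occur at site 6 (T→G, transversion), site 9 (C→G, transversion), site 11 (G→C, transversion), site 15 (C→G, transversion), site 16 (G→C, transversion), site 20 (A→G, transition), site 22 (A→C, transversion), site 24 (A→G, transition), site 25 (A→G, transition).
Of the 9 differences, 3 transitions and 6 transversions over 30 sites: P = 3/30 = 0.100000, Q = 6/30 = 0.200000.
d = −0.5·ln(0.600000) − 0.25·ln(0.600000) = −0.5·(-0.510826) − 0.25·(-0.510826) = 0.3831.

0.3831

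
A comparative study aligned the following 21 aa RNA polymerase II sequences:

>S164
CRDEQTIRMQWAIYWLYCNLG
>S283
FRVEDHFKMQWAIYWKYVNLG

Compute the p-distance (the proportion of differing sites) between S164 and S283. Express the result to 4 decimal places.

Mismatches occur at site 1 (C/F), site 3 (D/V), site 5 (Q/D), site 6 (T/H), site 7 (I/F), site 8 (R/K), site 16 (L/K), site 18 (C/V).
There are 8 differences over 21 sites, so p = 8/21 = 0.3810.

0.3810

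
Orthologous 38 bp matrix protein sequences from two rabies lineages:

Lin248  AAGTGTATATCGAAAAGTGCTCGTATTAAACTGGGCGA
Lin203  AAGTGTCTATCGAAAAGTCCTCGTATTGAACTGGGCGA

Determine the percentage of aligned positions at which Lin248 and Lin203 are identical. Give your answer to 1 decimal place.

92.1%

The sequences differ at positions 7 (A/C), 19 (G/C), 28 (A/G).
35 of the 38 sites match, so the percent identity is 35/38 × 100 = 92.1%.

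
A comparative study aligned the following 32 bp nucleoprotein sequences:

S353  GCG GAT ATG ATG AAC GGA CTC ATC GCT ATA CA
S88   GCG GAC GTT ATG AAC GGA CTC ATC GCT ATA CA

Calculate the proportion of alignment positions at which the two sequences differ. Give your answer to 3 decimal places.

The sequences differ at positions 6 (T/C), 7 (A/G), 9 (G/T).
There are 3 differences over 32 sites, so p = 3/32 = 0.094.

0.094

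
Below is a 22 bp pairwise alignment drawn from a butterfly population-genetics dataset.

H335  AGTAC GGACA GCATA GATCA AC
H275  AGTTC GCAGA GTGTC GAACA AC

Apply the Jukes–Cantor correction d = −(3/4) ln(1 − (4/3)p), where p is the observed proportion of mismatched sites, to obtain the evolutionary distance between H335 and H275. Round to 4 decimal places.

0.4141

Mismatches occur at site 4 (A→T), site 7 (G→C), site 9 (C→G), site 12 (C→T), site 13 (A→G), site 15 (A→C), site 18 (T→A).
p = 7/22 = 0.318182.
d = −0.75 · ln(1 − (4/3)·0.318182) = −0.75 · ln(0.575757) = −0.75 · (-0.552070) = 0.4141.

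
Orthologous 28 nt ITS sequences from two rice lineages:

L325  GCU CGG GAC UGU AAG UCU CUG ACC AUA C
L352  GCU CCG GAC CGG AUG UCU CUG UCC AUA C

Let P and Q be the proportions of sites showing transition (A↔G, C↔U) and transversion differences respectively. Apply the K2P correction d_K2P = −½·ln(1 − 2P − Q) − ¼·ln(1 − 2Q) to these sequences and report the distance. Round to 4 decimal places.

Differing sites — 5:G/C (Tv); 10:U/C (Ti); 12:U/G (Tv); 14:A/U (Tv); 22:A/U (Tv).
Of the 5 differences, 1 transition and 4 transversions over 28 sites: P = 1/28 = 0.035714, Q = 4/28 = 0.142857.
d = −0.5·ln(0.785715) − 0.25·ln(0.714286) = −0.5·(-0.241161) − 0.25·(-0.336472) = 0.2047.

0.2047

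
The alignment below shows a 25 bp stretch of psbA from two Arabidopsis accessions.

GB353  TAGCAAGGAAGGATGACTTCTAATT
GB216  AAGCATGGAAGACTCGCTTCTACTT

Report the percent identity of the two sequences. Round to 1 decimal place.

72.0%

Differing sites — 1:T/A; 6:A/T; 12:G/A; 13:A/C; 15:G/C; 16:A/G; 23:A/C.
18 of the 25 sites match, so the percent identity is 18/25 × 100 = 72.0%.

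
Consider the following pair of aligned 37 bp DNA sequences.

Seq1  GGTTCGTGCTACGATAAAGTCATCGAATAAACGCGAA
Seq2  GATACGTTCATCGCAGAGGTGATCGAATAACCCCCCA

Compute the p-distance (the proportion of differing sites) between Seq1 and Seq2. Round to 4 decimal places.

The sequences differ at positions 2 (G/A), 4 (T/A), 8 (G/T), 10 (T/A), 11 (A/T), 14 (A/C), 15 (T/A), 16 (A/G), 18 (A/G), 21 (C/G), 31 (A/C), 33 (G/C), 35 (G/C), 36 (A/C).
There are 14 differences over 37 sites, so p = 14/37 = 0.3784.

0.3784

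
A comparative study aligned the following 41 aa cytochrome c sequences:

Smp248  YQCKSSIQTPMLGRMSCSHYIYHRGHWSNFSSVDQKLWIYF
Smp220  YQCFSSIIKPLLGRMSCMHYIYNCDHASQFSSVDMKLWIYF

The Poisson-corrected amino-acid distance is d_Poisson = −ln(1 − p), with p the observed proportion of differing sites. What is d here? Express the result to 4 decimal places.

0.3124

Differing sites — 4:K/F; 8:Q/I; 9:T/K; 11:M/L; 18:S/M; 23:H/N; 24:R/C; 25:G/D; 27:W/A; 29:N/Q; 35:Q/M.
p = 11/41 = 0.268293.
d = −ln(1 − 0.268293) = −ln(0.731707) = 0.3124.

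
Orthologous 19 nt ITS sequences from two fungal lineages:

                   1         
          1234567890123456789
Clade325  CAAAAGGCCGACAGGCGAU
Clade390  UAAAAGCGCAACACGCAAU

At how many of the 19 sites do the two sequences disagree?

6

The sequences differ at positions 1 (C/U), 7 (G/C), 8 (C/G), 10 (G/A), 14 (G/C), 17 (G/A).
That gives 6 mismatches out of 19 aligned sites, so the Hamming distance is 6.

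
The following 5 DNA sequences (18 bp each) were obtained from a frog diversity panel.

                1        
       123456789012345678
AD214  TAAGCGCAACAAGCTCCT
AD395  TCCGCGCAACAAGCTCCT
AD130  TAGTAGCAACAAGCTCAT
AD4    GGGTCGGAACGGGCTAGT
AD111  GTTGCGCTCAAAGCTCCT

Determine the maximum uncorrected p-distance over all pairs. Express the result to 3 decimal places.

0.611

Pairwise Hamming distances:
  AD214 vs AD395: 2
  AD214 vs AD130: 4
  AD214 vs AD4: 9
  AD214 vs AD111: 6
  AD395 vs AD130: 5
  AD395 vs AD4: 9
  AD395 vs AD111: 6
  AD130 vs AD4: 8
  AD130 vs AD111: 9
  AD4 vs AD111: 11
The largest is 11 mismatches, between AD4 and AD111; p = 11/18 = 0.611.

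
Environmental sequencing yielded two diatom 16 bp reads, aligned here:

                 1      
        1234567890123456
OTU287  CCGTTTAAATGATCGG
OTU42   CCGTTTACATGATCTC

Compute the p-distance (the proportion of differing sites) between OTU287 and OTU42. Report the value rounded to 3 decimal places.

Mismatches occur at site 8 (A↔C), site 15 (G↔T), site 16 (G↔C).
There are 3 differences over 16 sites, so p = 3/16 = 0.188.

0.188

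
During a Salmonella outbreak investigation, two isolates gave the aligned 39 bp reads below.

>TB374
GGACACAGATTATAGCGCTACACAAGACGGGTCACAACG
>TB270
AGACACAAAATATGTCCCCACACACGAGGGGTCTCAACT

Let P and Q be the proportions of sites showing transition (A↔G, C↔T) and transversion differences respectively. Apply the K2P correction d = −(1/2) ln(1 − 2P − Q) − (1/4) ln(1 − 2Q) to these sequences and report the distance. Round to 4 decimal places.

Differing sites — 1:G/A (Ti); 8:G/A (Ti); 10:T/A (Tv); 14:A/G (Ti); 15:G/T (Tv); 17:G/C (Tv); 19:T/C (Ti); 25:A/C (Tv); 28:C/G (Tv); 34:A/T (Tv); 39:G/T (Tv).
Of the 11 differences, 4 transitions and 7 transversions over 39 sites: P = 4/39 = 0.102564, Q = 7/39 = 0.179487.
d = −0.5·ln(0.615385) − 0.25·ln(0.641026) = −0.5·(-0.485507) − 0.25·(-0.444685) = 0.3539.

0.3539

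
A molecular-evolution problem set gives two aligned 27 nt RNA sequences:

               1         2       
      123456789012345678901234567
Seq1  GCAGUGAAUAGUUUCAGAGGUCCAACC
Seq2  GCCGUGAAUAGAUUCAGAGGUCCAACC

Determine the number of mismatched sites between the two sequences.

2

Differing sites — 3:A/C; 12:U/A.
That gives 2 mismatches out of 27 aligned sites, so the Hamming distance is 2.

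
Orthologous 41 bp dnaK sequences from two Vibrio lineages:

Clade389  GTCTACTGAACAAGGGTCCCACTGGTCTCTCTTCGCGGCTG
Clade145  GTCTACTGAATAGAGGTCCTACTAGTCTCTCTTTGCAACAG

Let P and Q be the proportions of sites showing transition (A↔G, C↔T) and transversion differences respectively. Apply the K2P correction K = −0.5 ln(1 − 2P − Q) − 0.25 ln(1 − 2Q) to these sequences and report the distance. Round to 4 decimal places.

0.2803

Mismatches occur at site 11 (C↔T, transition), site 13 (A↔G, transition), site 14 (G↔A, transition), site 20 (C↔T, transition), site 24 (G↔A, transition), site 34 (C↔T, transition), site 37 (G↔A, transition), site 38 (G↔A, transition), site 40 (T↔A, transversion).
Of the 9 differences, 8 transitions and 1 transversion over 41 sites: P = 8/41 = 0.195122, Q = 1/41 = 0.024390.
d = −0.5·ln(0.585366) − 0.25·ln(0.951220) = −0.5·(-0.535518) − 0.25·(-0.050010) = 0.2803.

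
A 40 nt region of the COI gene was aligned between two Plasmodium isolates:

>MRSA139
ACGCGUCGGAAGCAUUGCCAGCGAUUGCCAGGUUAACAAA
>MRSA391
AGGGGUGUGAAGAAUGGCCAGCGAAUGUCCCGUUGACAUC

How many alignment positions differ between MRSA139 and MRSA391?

Mismatches occur at site 2 (C↔G), site 4 (C↔G), site 7 (C↔G), site 8 (G↔U), site 13 (C↔A), site 16 (U↔G), site 25 (U↔A), site 28 (C↔U), site 30 (A↔C), site 31 (G↔C), site 35 (A↔G), site 39 (A↔U), site 40 (A↔C).
That gives 13 mismatches out of 40 aligned sites, so the Hamming distance is 13.

13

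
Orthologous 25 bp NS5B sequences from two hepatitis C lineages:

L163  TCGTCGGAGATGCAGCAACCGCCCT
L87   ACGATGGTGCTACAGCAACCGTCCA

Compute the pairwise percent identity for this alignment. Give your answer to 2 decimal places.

68.00%

The sequences differ at positions 1 (T/A), 4 (T/A), 5 (C/T), 8 (A/T), 10 (A/C), 12 (G/A), 22 (C/T), 25 (T/A).
17 of the 25 sites match, so the percent identity is 17/25 × 100 = 68.00%.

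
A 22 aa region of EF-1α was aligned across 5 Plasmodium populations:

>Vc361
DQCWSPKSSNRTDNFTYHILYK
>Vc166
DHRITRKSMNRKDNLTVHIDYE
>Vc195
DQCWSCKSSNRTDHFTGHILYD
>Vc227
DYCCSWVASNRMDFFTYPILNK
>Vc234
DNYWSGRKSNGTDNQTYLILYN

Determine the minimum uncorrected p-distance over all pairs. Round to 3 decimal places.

0.182

Pairwise Hamming distances:
  Vc361 vs Vc166: 11
  Vc361 vs Vc195: 4
  Vc361 vs Vc227: 9
  Vc361 vs Vc234: 9
  Vc166 vs Vc195: 12
  Vc166 vs Vc227: 16
  Vc166 vs Vc234: 15
  Vc195 vs Vc227: 11
  Vc195 vs Vc234: 11
  Vc227 vs Vc234: 13
The smallest is 4 mismatches, between Vc361 and Vc195; p = 4/22 = 0.182.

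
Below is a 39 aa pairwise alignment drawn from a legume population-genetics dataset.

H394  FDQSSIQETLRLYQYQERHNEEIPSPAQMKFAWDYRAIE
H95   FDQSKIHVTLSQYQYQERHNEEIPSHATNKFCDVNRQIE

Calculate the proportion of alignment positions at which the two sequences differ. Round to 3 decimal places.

0.333

Mismatches occur at site 5 (S→K), site 7 (Q→H), site 8 (E→V), site 11 (R→S), site 12 (L→Q), site 26 (P→H), site 28 (Q→T), site 29 (M→N), site 32 (A→C), site 33 (W→D), site 34 (D→V), site 35 (Y→N), site 37 (A→Q).
There are 13 differences over 39 sites, so p = 13/39 = 0.333.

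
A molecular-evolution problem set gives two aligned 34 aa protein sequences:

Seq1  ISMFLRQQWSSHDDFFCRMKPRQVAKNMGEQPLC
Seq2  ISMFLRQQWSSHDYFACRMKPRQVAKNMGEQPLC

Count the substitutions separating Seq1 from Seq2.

2

Differing sites — 14:D/Y; 16:F/A.
That gives 2 mismatches out of 34 aligned sites, so the Hamming distance is 2.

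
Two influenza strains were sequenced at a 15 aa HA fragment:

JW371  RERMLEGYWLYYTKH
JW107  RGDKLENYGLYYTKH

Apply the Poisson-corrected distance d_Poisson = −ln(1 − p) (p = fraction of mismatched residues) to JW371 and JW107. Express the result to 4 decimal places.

0.4055

The sequences differ at positions 2 (E/G), 3 (R/D), 4 (M/K), 7 (G/N), 9 (W/G).
p = 5/15 = 0.333333.
d = −ln(1 − 0.333333) = −ln(0.666667) = 0.4055.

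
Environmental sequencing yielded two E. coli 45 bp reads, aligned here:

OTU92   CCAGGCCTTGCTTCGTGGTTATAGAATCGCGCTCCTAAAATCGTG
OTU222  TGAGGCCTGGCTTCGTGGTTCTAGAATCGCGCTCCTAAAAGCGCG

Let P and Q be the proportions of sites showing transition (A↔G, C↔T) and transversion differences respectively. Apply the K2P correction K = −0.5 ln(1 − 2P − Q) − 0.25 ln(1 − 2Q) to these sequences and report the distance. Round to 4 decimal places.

0.1468

The sequences differ at positions 1 (C/T, transition), 2 (C/G, transversion), 9 (T/G, transversion), 21 (A/C, transversion), 41 (T/G, transversion), 44 (T/C, transition).
Of the 6 differences, 2 transitions and 4 transversions over 45 sites: P = 2/45 = 0.044444, Q = 4/45 = 0.088889.
d = −0.5·ln(0.822223) − 0.25·ln(0.822222) = −0.5·(-0.195744) − 0.25·(-0.195745) = 0.1468.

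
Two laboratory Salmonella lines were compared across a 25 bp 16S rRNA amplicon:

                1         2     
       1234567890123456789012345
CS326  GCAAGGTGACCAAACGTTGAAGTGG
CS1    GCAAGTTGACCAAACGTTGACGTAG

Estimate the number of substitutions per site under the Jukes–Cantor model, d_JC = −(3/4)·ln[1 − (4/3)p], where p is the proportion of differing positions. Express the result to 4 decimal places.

0.1308

Differing sites — 6:G/T; 21:A/C; 24:G/A.
p = 3/25 = 0.120000.
d = −0.75 · ln(1 − (4/3)·0.120000) = −0.75 · ln(0.840000) = −0.75 · (-0.174353) = 0.1308.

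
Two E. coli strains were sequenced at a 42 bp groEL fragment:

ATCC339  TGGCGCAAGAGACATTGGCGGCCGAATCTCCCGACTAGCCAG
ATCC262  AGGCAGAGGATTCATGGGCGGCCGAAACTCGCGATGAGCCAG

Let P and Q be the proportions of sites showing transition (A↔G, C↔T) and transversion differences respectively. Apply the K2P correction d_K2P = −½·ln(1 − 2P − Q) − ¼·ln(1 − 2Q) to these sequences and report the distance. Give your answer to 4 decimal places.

0.3226

The sequences differ at positions 1 (T/A, transversion), 5 (G/A, transition), 6 (C/G, transversion), 8 (A/G, transition), 11 (G/T, transversion), 12 (A/T, transversion), 16 (T/G, transversion), 27 (T/A, transversion), 31 (C/G, transversion), 35 (C/T, transition), 36 (T/G, transversion).
Of the 11 differences, 3 transitions and 8 transversions over 42 sites: P = 3/42 = 0.071429, Q = 8/42 = 0.190476.
d = −0.5·ln(0.666666) − 0.25·ln(0.619048) = −0.5·(-0.405466) − 0.25·(-0.479572) = 0.3226.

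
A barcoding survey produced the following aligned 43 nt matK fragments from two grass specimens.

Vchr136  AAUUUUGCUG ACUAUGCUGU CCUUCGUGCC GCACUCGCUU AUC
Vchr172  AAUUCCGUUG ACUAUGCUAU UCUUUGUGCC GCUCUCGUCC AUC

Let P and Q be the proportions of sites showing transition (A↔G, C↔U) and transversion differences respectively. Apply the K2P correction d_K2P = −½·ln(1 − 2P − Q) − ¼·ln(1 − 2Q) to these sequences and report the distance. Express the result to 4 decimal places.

Differing sites — 5:U/C (Ti); 6:U/C (Ti); 8:C/U (Ti); 19:G/A (Ti); 21:C/U (Ti); 25:C/U (Ti); 33:A/U (Tv); 38:C/U (Ti); 39:U/C (Ti); 40:U/C (Ti).
Of the 10 differences, 9 transitions and 1 transversion over 43 sites: P = 9/43 = 0.209302, Q = 1/43 = 0.023256.
d = −0.5·ln(0.558140) − 0.25·ln(0.953488) = −0.5·(-0.583145) − 0.25·(-0.047628) = 0.3035.

0.3035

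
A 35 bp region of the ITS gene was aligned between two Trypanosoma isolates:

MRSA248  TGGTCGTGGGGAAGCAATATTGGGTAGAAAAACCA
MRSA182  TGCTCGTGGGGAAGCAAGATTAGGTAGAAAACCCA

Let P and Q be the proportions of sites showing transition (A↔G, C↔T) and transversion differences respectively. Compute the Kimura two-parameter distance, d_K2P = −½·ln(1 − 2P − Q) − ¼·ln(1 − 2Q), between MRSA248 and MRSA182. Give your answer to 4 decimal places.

0.1241

Differing sites — 3:G/C (Tv); 18:T/G (Tv); 22:G/A (Ti); 32:A/C (Tv).
Of the 4 differences, 1 transition and 3 transversions over 35 sites: P = 1/35 = 0.028571, Q = 3/35 = 0.085714.
d = −0.5·ln(0.857144) − 0.25·ln(0.828572) = −0.5·(-0.154149) − 0.25·(-0.188052) = 0.1241.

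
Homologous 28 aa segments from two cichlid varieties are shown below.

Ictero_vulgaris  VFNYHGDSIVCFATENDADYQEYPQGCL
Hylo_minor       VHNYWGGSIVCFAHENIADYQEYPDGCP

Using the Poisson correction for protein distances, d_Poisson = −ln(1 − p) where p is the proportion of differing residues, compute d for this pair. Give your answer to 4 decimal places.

0.2877

The sequences differ at positions 2 (F/H), 5 (H/W), 7 (D/G), 14 (T/H), 17 (D/I), 25 (Q/D), 28 (L/P).
p = 7/28 = 0.250000.
d = −ln(1 − 0.250000) = −ln(0.750000) = 0.2877.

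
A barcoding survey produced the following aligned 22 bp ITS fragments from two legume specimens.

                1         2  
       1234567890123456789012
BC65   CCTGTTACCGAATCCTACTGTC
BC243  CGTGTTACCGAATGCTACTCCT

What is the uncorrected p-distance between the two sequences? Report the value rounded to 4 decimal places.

0.2273

Differing sites — 2:C/G; 14:C/G; 20:G/C; 21:T/C; 22:C/T.
There are 5 differences over 22 sites, so p = 5/22 = 0.2273.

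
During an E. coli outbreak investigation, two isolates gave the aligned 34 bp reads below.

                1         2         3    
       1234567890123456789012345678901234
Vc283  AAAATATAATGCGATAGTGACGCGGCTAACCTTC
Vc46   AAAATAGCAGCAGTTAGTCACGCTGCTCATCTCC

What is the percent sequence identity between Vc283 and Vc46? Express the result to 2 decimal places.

The sequences differ at positions 7 (T/G), 8 (A/C), 10 (T/G), 11 (G/C), 12 (C/A), 14 (A/T), 19 (G/C), 24 (G/T), 28 (A/C), 30 (C/T), 33 (T/C).
23 of the 34 sites match, so the percent identity is 23/34 × 100 = 67.65%.

67.65%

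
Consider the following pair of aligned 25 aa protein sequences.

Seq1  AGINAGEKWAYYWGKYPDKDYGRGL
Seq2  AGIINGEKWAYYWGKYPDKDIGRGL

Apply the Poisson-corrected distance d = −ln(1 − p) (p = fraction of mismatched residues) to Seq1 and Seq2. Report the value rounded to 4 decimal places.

0.1278

Differing sites — 4:N/I; 5:A/N; 21:Y/I.
p = 3/25 = 0.120000.
d = −ln(1 − 0.120000) = −ln(0.880000) = 0.1278.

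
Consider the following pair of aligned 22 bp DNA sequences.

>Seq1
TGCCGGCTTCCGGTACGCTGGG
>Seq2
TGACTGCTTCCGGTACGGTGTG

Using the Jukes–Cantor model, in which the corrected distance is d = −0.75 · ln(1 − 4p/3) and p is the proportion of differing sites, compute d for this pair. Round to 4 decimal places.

Differing sites — 3:C/A; 5:G/T; 18:C/G; 21:G/T.
p = 4/22 = 0.181818.
d = −0.75 · ln(1 − (4/3)·0.181818) = −0.75 · ln(0.757576) = −0.75 · (-0.277631) = 0.2082.

0.2082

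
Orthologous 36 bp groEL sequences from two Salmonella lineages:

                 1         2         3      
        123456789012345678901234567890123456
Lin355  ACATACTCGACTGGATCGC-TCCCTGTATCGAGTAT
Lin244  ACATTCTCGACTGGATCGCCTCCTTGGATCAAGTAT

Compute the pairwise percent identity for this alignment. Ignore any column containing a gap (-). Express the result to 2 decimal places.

Excluding the 1 gap column leaves 35 comparable sites.
Mismatches occur at site 5 (A/T), site 24 (C/T), site 27 (T/G), site 31 (G/A).
31 of the 35 comparable sites match, so the percent identity is 31/35 × 100 = 88.57%.

88.57%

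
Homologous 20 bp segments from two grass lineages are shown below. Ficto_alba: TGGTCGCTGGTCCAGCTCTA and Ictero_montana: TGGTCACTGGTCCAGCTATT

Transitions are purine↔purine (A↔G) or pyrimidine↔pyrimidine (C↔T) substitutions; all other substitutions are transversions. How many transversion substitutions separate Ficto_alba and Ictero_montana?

Differing sites — 6:G/A (Ti); 18:C/A (Tv); 20:A/T (Tv).
Of the 3 differences, 1 transition and 2 transversions, so the answer is 2.

2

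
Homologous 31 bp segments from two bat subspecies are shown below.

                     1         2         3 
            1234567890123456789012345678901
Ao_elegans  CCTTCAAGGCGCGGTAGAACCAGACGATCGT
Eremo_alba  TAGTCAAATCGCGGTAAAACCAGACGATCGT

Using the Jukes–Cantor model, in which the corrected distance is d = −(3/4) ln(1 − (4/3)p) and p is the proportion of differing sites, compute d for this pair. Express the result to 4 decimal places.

Differing sites — 1:C/T; 2:C/A; 3:T/G; 8:G/A; 9:G/T; 17:G/A.
p = 6/31 = 0.193548.
d = −0.75 · ln(1 − (4/3)·0.193548) = −0.75 · ln(0.741936) = −0.75 · (-0.298492) = 0.2239.

0.2239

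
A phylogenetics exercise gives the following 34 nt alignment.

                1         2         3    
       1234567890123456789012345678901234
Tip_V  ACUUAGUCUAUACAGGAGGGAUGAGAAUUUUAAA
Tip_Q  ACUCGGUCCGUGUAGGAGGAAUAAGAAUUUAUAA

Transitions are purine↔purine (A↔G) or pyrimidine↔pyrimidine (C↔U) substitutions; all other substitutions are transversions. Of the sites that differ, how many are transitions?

Mismatches occur at site 4 (U/C, transition), site 5 (A/G, transition), site 9 (U/C, transition), site 10 (A/G, transition), site 12 (A/G, transition), site 13 (C/U, transition), site 20 (G/A, transition), site 23 (G/A, transition), site 31 (U/A, transversion), site 32 (A/U, transversion).
Of the 10 differences, 8 transitions and 2 transversions, so the answer is 8.

8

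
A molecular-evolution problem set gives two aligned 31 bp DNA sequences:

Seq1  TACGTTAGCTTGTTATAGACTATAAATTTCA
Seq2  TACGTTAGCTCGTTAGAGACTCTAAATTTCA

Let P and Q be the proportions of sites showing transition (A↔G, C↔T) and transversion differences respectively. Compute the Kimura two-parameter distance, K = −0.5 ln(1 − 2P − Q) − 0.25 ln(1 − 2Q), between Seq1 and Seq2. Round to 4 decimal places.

Mismatches occur at site 11 (T→C, transition), site 16 (T→G, transversion), site 22 (A→C, transversion).
Of the 3 differences, 1 transition and 2 transversions over 31 sites: P = 1/31 = 0.032258, Q = 2/31 = 0.064516.
d = −0.5·ln(0.870968) − 0.25·ln(0.870968) = −0.5·(-0.138150) − 0.25·(-0.138150) = 0.1036.

0.1036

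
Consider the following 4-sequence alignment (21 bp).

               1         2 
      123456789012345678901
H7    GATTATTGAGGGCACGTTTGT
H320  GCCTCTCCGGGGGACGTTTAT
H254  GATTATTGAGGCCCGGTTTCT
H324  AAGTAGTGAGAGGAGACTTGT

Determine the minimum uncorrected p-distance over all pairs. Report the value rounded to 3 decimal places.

0.190

Pairwise Hamming distances:
  H7 vs H320: 8
  H7 vs H254: 4
  H7 vs H324: 8
  H320 vs H254: 11
  H320 vs H324: 13
  H254 vs H324: 10
The smallest is 4 mismatches, between H7 and H254; p = 4/21 = 0.190.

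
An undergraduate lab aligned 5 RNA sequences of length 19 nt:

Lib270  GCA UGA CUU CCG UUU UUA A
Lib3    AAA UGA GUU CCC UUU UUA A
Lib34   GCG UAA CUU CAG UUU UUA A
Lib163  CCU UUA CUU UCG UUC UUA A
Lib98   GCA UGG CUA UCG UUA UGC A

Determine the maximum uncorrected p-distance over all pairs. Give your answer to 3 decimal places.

0.526

Pairwise Hamming distances:
  Lib270 vs Lib3: 4
  Lib270 vs Lib34: 3
  Lib270 vs Lib163: 5
  Lib270 vs Lib98: 6
  Lib3 vs Lib34: 7
  Lib3 vs Lib163: 8
  Lib3 vs Lib98: 10
  Lib34 vs Lib163: 6
  Lib34 vs Lib98: 9
  Lib163 vs Lib98: 8
The largest is 10 mismatches, between Lib3 and Lib98; p = 10/19 = 0.526.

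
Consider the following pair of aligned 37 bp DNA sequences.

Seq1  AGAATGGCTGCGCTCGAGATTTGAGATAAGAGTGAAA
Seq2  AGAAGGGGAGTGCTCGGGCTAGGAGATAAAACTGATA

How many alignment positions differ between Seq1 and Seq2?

11

The sequences differ at positions 5 (T/G), 8 (C/G), 9 (T/A), 11 (C/T), 17 (A/G), 19 (A/C), 21 (T/A), 22 (T/G), 30 (G/A), 32 (G/C), 36 (A/T).
That gives 11 mismatches out of 37 aligned sites, so the Hamming distance is 11.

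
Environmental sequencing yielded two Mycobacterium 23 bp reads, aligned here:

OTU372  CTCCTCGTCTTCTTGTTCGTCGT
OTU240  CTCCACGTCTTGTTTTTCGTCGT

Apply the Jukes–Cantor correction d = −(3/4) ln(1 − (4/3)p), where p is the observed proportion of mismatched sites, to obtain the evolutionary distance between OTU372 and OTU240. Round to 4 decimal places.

Mismatches occur at site 5 (T→A), site 12 (C→G), site 15 (G→T).
p = 3/23 = 0.130435.
d = −0.75 · ln(1 − (4/3)·0.130435) = −0.75 · ln(0.826087) = −0.75 · (-0.191055) = 0.1433.

0.1433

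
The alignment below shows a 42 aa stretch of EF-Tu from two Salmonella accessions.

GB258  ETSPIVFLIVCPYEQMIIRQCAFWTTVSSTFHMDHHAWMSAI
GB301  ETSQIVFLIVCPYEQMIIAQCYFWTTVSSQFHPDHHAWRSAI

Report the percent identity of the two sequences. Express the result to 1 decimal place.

85.7%

Mismatches occur at site 4 (P→Q), site 19 (R→A), site 22 (A→Y), site 30 (T→Q), site 33 (M→P), site 39 (M→R).
36 of the 42 sites match, so the percent identity is 36/42 × 100 = 85.7%.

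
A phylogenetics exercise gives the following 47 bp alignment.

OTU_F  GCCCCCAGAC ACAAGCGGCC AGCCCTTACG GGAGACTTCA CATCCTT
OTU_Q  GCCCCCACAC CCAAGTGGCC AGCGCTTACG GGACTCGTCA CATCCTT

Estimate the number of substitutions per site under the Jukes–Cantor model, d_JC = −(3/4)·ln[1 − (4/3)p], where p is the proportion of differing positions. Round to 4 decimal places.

The sequences differ at positions 8 (G/C), 11 (A/C), 16 (C/T), 24 (C/G), 34 (G/C), 35 (A/T), 37 (T/G).
p = 7/47 = 0.148936.
d = −0.75 · ln(1 − (4/3)·0.148936) = −0.75 · ln(0.801419) = −0.75 · (-0.221371) = 0.1660.

0.1660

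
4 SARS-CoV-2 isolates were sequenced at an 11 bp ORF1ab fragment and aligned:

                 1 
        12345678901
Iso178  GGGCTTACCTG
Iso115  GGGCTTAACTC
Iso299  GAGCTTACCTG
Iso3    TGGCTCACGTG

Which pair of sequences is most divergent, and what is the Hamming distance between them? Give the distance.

Pairwise Hamming distances:
  Iso178 vs Iso115: 2
  Iso178 vs Iso299: 1
  Iso178 vs Iso3: 3
  Iso115 vs Iso299: 3
  Iso115 vs Iso3: 5
  Iso299 vs Iso3: 4
The largest is 5, between Iso115 and Iso3.

5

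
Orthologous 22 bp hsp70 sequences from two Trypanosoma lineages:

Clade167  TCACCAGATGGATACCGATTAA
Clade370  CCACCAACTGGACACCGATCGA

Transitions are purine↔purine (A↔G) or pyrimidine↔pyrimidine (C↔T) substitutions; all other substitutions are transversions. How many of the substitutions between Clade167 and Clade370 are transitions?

Mismatches occur at site 1 (T↔C, transition), site 7 (G↔A, transition), site 8 (A↔C, transversion), site 13 (T↔C, transition), site 20 (T↔C, transition), site 21 (A↔G, transition).
Of the 6 differences, 5 transitions and 1 transversion, so the answer is 5.

5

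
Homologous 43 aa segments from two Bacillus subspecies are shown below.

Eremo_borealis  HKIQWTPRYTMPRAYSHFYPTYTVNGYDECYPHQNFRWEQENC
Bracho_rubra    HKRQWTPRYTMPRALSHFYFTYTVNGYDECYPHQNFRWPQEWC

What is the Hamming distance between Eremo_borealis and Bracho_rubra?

The sequences differ at positions 3 (I/R), 15 (Y/L), 20 (P/F), 39 (E/P), 42 (N/W).
That gives 5 mismatches out of 43 aligned sites, so the Hamming distance is 5.

5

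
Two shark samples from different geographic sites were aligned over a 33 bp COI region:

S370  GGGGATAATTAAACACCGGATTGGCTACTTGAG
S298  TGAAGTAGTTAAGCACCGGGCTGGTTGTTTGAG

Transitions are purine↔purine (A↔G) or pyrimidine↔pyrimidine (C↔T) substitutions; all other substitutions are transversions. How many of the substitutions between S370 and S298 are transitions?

Mismatches occur at site 1 (G/T, transversion), site 3 (G/A, transition), site 4 (G/A, transition), site 5 (A/G, transition), site 8 (A/G, transition), site 13 (A/G, transition), site 20 (A/G, transition), site 21 (T/C, transition), site 25 (C/T, transition), site 27 (A/G, transition), site 28 (C/T, transition).
Of the 11 differences, 10 transitions and 1 transversion, so the answer is 10.

10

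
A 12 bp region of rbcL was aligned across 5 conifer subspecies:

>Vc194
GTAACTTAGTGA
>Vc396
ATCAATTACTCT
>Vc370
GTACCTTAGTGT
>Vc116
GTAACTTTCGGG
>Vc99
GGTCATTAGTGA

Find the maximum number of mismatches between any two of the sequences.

8

Pairwise Hamming distances:
  Vc194 vs Vc396: 6
  Vc194 vs Vc370: 2
  Vc194 vs Vc116: 4
  Vc194 vs Vc99: 4
  Vc396 vs Vc370: 6
  Vc396 vs Vc116: 7
  Vc396 vs Vc99: 7
  Vc370 vs Vc116: 5
  Vc370 vs Vc99: 4
  Vc116 vs Vc99: 8
The largest is 8, between Vc116 and Vc99.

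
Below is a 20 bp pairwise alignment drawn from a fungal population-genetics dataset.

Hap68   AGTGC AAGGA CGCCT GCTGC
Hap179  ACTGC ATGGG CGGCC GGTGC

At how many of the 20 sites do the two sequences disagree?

6

Differing sites — 2:G/C; 7:A/T; 10:A/G; 13:C/G; 15:T/C; 17:C/G.
That gives 6 mismatches out of 20 aligned sites, so the Hamming distance is 6.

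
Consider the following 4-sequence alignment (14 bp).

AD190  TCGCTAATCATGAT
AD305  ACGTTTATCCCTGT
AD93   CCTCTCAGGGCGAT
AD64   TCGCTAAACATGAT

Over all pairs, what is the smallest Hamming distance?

1

Pairwise Hamming distances:
  AD190 vs AD305: 7
  AD190 vs AD93: 7
  AD190 vs AD64: 1
  AD305 vs AD93: 9
  AD305 vs AD64: 8
  AD93 vs AD64: 7
The smallest is 1, between AD190 and AD64.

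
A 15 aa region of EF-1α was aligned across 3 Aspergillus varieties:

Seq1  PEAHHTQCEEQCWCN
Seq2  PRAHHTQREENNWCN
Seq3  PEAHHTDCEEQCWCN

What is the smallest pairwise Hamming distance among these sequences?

Pairwise Hamming distances:
  Seq1 vs Seq2: 4
  Seq1 vs Seq3: 1
  Seq2 vs Seq3: 5
The smallest is 1, between Seq1 and Seq3.

1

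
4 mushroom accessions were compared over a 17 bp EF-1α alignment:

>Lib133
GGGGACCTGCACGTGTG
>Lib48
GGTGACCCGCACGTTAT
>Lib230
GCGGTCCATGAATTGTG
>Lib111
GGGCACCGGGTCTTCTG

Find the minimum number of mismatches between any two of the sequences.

5

Pairwise Hamming distances:
  Lib133 vs Lib48: 5
  Lib133 vs Lib230: 7
  Lib133 vs Lib111: 6
  Lib48 vs Lib230: 11
  Lib48 vs Lib111: 9
  Lib230 vs Lib111: 8
The smallest is 5, between Lib133 and Lib48.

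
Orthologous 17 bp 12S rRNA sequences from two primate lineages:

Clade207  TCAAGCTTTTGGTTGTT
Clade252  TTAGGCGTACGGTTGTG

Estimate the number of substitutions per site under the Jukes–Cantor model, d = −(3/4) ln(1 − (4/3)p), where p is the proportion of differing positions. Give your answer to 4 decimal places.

0.4770

The sequences differ at positions 2 (C/T), 4 (A/G), 7 (T/G), 9 (T/A), 10 (T/C), 17 (T/G).
p = 6/17 = 0.352941.
d = −0.75 · ln(1 − (4/3)·0.352941) = −0.75 · ln(0.529412) = −0.75 · (-0.635988) = 0.4770.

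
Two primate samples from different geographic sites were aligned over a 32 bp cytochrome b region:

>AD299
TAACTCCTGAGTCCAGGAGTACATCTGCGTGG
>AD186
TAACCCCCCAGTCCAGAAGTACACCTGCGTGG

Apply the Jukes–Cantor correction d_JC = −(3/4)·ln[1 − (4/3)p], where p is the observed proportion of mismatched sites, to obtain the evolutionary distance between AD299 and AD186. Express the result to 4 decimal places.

Differing sites — 5:T/C; 8:T/C; 9:G/C; 17:G/A; 24:T/C.
p = 5/32 = 0.156250.
d = −0.75 · ln(1 − (4/3)·0.156250) = −0.75 · ln(0.791667) = −0.75 · (-0.233614) = 0.1752.

0.1752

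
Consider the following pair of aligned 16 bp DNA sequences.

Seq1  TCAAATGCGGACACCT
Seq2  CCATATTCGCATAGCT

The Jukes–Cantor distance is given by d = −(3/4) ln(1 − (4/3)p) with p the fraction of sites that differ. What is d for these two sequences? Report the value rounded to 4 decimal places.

0.5199

Differing sites — 1:T/C; 4:A/T; 7:G/T; 10:G/C; 12:C/T; 14:C/G.
p = 6/16 = 0.375000.
d = −0.75 · ln(1 − (4/3)·0.375000) = −0.75 · ln(0.500000) = −0.75 · (-0.693147) = 0.5199.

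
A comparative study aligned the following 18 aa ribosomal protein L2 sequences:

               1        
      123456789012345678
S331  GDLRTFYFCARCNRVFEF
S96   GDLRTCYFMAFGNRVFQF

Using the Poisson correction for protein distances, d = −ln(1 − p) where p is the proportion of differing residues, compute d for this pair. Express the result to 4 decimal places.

0.3254

Differing sites — 6:F/C; 9:C/M; 11:R/F; 12:C/G; 17:E/Q.
p = 5/18 = 0.277778.
d = −ln(1 − 0.277778) = −ln(0.722222) = 0.3254.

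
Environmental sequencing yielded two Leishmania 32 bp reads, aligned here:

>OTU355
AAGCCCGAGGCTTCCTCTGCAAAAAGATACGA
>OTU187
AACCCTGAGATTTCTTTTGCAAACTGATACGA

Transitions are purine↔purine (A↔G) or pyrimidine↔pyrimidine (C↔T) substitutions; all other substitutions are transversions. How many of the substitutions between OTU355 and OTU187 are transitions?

Differing sites — 3:G/C (Tv); 6:C/T (Ti); 10:G/A (Ti); 11:C/T (Ti); 15:C/T (Ti); 17:C/T (Ti); 24:A/C (Tv); 25:A/T (Tv).
Of the 8 differences, 5 transitions and 3 transversions, so the answer is 5.

5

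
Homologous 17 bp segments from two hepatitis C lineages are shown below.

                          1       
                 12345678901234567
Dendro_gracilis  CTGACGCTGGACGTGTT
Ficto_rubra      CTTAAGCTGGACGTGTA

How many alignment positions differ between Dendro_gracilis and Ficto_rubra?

The sequences differ at positions 3 (G/T), 5 (C/A), 17 (T/A).
That gives 3 mismatches out of 17 aligned sites, so the Hamming distance is 3.

3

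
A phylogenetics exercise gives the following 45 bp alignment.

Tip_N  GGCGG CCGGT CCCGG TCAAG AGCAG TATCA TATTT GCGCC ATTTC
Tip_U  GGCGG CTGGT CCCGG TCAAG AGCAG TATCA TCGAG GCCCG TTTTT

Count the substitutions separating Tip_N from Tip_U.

9

The sequences differ at positions 7 (C/T), 32 (A/C), 33 (T/G), 34 (T/A), 35 (T/G), 38 (G/C), 40 (C/G), 41 (A/T), 45 (C/T).
That gives 9 mismatches out of 45 aligned sites, so the Hamming distance is 9.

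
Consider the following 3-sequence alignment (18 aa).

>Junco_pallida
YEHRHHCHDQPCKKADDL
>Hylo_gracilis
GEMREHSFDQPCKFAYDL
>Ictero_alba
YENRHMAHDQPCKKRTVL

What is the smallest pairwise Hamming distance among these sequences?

Pairwise Hamming distances:
  Junco_pallida vs Hylo_gracilis: 7
  Junco_pallida vs Ictero_alba: 6
  Hylo_gracilis vs Ictero_alba: 10
The smallest is 6, between Junco_pallida and Ictero_alba.

6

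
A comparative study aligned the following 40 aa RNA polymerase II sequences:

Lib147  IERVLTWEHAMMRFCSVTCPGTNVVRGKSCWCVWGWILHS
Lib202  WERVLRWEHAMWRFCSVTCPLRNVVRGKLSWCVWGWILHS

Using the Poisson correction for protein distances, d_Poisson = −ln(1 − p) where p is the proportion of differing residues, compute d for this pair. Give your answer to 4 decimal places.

Differing sites — 1:I/W; 6:T/R; 12:M/W; 21:G/L; 22:T/R; 29:S/L; 30:C/S.
p = 7/40 = 0.175000.
d = −ln(1 − 0.175000) = −ln(0.825000) = 0.1924.

0.1924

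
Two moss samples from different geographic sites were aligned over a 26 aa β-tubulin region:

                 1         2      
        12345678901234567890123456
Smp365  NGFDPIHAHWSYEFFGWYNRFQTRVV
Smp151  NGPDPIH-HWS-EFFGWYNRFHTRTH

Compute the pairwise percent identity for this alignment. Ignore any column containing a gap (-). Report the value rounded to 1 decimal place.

83.3%

Excluding the 2 gap columns leaves 24 comparable sites.
Differing sites — 3:F/P; 22:Q/H; 25:V/T; 26:V/H.
20 of the 24 comparable sites match, so the percent identity is 20/24 × 100 = 83.3%.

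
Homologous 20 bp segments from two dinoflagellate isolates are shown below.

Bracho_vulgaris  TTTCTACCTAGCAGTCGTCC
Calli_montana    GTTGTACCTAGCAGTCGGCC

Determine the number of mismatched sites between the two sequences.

The sequences differ at positions 1 (T/G), 4 (C/G), 18 (T/G).
That gives 3 mismatches out of 20 aligned sites, so the Hamming distance is 3.

3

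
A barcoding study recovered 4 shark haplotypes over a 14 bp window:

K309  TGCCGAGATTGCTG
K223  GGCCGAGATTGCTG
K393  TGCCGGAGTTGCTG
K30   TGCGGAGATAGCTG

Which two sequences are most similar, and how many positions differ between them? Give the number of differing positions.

1

Pairwise Hamming distances:
  K309 vs K223: 1
  K309 vs K393: 3
  K309 vs K30: 2
  K223 vs K393: 4
  K223 vs K30: 3
  K393 vs K30: 5
The smallest is 1, between K309 and K223.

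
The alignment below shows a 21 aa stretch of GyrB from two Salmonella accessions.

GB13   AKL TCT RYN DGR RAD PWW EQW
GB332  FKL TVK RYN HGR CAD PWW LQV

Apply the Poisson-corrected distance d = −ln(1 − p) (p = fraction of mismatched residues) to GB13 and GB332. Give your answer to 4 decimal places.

The sequences differ at positions 1 (A/F), 5 (C/V), 6 (T/K), 10 (D/H), 13 (R/C), 19 (E/L), 21 (W/V).
p = 7/21 = 0.333333.
d = −ln(1 − 0.333333) = −ln(0.666667) = 0.4055.

0.4055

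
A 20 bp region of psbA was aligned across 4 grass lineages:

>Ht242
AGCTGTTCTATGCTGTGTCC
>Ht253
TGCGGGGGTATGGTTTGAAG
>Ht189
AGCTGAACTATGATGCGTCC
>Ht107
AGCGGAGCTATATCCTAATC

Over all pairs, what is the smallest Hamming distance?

4

Pairwise Hamming distances:
  Ht242 vs Ht253: 10
  Ht242 vs Ht189: 4
  Ht242 vs Ht107: 10
  Ht253 vs Ht189: 11
  Ht253 vs Ht107: 10
  Ht189 vs Ht107: 10
The smallest is 4, between Ht242 and Ht189.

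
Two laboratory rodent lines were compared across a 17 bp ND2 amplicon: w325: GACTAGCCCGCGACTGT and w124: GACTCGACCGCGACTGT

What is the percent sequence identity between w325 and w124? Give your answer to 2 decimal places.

88.24%

Mismatches occur at site 5 (A/C), site 7 (C/A).
15 of the 17 sites match, so the percent identity is 15/17 × 100 = 88.24%.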